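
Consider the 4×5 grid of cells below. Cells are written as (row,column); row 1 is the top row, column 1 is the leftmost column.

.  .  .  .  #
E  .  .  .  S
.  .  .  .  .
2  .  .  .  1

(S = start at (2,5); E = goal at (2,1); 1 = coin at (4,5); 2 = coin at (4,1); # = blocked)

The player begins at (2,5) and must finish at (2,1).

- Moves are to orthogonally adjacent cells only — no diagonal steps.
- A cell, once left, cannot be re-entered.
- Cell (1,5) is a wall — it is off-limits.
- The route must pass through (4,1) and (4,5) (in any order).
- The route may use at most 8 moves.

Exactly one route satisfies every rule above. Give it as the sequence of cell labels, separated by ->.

(2,5) -> (3,5) -> (4,5) -> (4,4) -> (4,3) -> (4,2) -> (4,1) -> (3,1) -> (2,1)

Any route must reach (4,1) and (4,5) and still end at (2,1) within 8 moves, so the order of the required stops is forced.
Route from (2,5): down 2 to (4,5), left 4 to (4,1), up 2 to (2,1) — 8 moves in all.
Check: all required cells visited; 8 ≤ 8 moves.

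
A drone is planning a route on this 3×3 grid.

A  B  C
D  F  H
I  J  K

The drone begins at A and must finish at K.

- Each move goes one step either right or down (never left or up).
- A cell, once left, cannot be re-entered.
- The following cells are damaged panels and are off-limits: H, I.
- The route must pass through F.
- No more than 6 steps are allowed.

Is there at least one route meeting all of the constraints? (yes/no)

yes

One route that works: A → D → F → J → K.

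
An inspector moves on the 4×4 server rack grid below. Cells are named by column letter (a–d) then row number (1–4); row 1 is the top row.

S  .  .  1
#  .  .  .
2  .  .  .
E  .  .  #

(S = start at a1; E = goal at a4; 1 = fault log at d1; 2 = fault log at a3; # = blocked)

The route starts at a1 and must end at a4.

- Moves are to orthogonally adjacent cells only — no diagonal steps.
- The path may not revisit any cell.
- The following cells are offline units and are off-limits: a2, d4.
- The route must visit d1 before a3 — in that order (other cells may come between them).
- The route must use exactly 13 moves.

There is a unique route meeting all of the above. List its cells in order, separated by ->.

a1 -> b1 -> b2 -> c2 -> c1 -> d1 -> d2 -> d3 -> c3 -> c4 -> b4 -> b3 -> a3 -> a4

The waypoints must appear in the order d1, a3, with no cell reused.
Route from a1: right to b1, down to b2, right to c2, up to c1, right to d1, 2× down (reaching d3), left to c3, down to c4, left to b4, up to b3, left to a3, down to a4 — 13 moves in all.
Check: order respected (1 at step 5, 2 at step 12); 13 moves as required.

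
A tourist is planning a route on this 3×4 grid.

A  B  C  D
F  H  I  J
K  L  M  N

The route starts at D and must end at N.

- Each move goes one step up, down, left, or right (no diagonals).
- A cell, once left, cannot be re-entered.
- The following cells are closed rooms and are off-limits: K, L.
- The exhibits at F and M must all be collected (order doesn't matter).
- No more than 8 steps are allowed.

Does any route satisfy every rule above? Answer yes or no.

One route that works: D → C → B → A → F → H → I → M → N.

yes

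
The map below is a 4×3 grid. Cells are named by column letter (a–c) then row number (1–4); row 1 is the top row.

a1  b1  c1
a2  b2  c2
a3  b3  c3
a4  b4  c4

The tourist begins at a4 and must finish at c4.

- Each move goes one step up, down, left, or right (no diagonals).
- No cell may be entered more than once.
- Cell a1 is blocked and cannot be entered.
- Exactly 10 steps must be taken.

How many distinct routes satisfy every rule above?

Need simple routes of exactly 10 moves from a4 to c4 (Manhattan distance 2, so 4 moves are spent on a detour and 4 undoing it).
Enumerating: a4 a3 a2 b2 b1 c1 c2 c3 b3 b4 c4 | a4 b4 b3 a3 a2 b2 b1 c1 c2 c3 c4.
That gives 2 routes.

2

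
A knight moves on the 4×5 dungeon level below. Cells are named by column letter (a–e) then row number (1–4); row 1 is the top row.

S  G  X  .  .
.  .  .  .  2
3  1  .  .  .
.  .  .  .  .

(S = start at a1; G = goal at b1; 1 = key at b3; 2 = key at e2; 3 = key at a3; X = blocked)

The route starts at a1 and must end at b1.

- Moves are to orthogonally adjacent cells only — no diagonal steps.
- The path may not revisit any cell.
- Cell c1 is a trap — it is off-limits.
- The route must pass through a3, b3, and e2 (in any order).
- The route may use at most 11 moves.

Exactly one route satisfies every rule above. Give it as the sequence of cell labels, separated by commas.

Any route must reach a3, b3, and e2 and still end at b1 within 11 moves, so the order of the required stops is forced.
Route from a1: 2× down (reaching a3), 4× right (reaching e3), up to e2, 3× left (reaching b2), up to b1 — 11 moves in all.
Check: all required cells visited; 11 ≤ 11 moves.

a1, a2, a3, b3, c3, d3, e3, e2, d2, c2, b2, b1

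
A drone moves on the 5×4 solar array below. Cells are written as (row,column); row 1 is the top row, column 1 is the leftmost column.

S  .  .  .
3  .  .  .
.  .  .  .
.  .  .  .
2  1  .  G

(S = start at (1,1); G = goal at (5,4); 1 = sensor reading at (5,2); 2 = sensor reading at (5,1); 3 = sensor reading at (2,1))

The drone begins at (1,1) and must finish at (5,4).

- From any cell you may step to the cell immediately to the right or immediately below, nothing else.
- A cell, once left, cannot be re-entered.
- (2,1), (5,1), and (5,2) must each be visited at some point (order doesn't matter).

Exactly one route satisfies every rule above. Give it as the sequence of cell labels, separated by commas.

(1,1), (2,1), (3,1), (4,1), (5,1), (5,2), (5,3), (5,4)

Moves only go right or down, so the column and row indices never decrease.
Route from (1,1): 4× down (reaching (5,1)), 3× right (reaching (5,4)) — 7 moves in all.
Check: all required cells visited.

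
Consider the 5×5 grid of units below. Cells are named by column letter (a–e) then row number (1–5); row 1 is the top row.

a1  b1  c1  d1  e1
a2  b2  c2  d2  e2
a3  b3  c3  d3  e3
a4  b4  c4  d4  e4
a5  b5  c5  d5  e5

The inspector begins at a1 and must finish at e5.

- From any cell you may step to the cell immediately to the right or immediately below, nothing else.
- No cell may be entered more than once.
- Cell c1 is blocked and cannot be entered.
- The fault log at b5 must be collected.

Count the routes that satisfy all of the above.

5

A right/down-only route from a1 to e5 makes exactly 4 down-moves and 4 right-moves in some order.
With no other constraints that would be C(8,4) = 70 routes.
Split at b5 and multiply the segment counts (each segment already excludes blocked cells): a1→b5: 5; b5→e5: 1; product = 5.
That gives 5 routes.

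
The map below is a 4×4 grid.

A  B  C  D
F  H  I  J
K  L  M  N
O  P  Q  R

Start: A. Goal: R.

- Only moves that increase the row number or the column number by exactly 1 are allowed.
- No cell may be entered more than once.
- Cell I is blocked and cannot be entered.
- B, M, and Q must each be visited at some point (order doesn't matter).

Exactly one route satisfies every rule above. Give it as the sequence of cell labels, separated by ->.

A -> B -> H -> L -> M -> Q -> R

Moves only go right or down, so the column and row indices never decrease.
Route from A: right to B, 2× down (reaching L), right to M, down to Q, right to R — 6 moves in all.
Check: all required cells visited.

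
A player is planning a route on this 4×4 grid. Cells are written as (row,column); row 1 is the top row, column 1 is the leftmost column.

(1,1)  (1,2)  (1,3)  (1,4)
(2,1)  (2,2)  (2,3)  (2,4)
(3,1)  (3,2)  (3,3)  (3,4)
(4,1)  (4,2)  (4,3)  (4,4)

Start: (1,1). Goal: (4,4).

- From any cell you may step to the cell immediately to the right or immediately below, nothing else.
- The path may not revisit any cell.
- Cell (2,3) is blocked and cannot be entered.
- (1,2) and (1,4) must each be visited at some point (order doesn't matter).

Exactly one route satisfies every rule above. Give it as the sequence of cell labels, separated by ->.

(1,1) -> (1,2) -> (1,3) -> (1,4) -> (2,4) -> (3,4) -> (4,4)

Moves only go right or down, so the column and row indices never decrease.
Route from (1,1): right 3 to (1,4), down 3 to (4,4) — 6 moves in all.
Check: all required cells visited.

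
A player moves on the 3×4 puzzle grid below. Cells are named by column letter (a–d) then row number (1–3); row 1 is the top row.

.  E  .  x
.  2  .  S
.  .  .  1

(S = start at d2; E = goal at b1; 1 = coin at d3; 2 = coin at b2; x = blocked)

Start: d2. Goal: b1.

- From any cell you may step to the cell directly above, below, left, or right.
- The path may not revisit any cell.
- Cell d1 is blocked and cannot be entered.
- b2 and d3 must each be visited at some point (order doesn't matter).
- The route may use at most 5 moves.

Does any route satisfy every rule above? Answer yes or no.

One route that works: d2 → d3 → c3 → c2 → b2 → b1.

yes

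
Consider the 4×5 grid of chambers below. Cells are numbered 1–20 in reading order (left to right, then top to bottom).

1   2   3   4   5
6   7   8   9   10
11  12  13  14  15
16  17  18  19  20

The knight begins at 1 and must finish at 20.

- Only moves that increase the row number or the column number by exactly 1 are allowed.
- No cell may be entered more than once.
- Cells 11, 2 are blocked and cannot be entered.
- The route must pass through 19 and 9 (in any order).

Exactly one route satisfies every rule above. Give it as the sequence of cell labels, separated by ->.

1 -> 6 -> 7 -> 8 -> 9 -> 14 -> 19 -> 20

Moves only go right or down, so the column and row indices never decrease.
Route from 1: down 1 to 6, right 3 to 9, down 2 to 19, right 1 to 20 — 7 moves in all.
Check: all required cells visited.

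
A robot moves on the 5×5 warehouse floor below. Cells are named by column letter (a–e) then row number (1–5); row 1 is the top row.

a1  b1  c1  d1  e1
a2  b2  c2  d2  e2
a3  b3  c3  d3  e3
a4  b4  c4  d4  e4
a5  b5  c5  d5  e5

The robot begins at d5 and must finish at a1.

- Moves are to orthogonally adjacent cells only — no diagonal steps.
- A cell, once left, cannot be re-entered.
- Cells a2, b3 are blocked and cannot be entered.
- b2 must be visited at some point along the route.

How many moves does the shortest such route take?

7

Any route passes through b2 somewhere between d5 and a1. Summing Manhattan distances along the two legs (d5 → b2 → a1) gives a lower bound of 5 + 2 = 7 moves.
A route of 7 moves achieves this: d5 → d4 → d3 → d2 → c2 → b2 → b1 → a1.
Since 7 matches the lower bound, it is optimal.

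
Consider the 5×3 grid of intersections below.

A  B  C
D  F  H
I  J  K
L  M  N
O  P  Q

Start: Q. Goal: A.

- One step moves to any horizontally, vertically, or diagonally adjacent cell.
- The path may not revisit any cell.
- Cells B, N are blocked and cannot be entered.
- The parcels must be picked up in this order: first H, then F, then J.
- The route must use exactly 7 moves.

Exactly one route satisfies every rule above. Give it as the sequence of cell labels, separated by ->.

Q -> M -> K -> H -> F -> J -> D -> A

The waypoints must appear in the order H, F, J, with no cell reused.
Route from Q: up-left 1 to M, up-right 1 to K, up 1 to H, left 1 to F, down 1 to J, up-left 1 to D, up 1 to A — 7 moves in all.
Check: order respected (H at step 3, F at step 4, J at step 5); 7 moves as required.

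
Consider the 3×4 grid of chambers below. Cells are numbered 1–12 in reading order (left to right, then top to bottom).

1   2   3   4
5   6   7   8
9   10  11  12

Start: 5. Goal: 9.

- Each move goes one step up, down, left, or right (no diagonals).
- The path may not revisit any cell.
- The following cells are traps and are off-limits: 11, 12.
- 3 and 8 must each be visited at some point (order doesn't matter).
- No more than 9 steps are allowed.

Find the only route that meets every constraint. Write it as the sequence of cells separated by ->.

5 -> 1 -> 2 -> 3 -> 4 -> 8 -> 7 -> 6 -> 10 -> 9

The budget equals the shortest possible length, so every move has to be on a shortest route through the required cells.
Route from 5: up 1 to 1, right 3 to 4, down 1 to 8, left 2 to 6, down 1 to 10, left 1 to 9 — 9 moves in all.
Check: all required cells visited; 9 ≤ 9 moves.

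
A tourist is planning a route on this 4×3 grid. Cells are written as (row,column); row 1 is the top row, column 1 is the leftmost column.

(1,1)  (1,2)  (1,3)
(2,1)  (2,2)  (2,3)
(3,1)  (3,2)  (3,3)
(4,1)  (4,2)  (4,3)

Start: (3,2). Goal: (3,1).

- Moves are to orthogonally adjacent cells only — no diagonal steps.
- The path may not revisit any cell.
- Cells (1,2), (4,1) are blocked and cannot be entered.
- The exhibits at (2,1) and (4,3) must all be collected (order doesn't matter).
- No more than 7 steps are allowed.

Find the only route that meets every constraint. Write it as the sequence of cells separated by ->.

The 7-move cap with required stops at (2,1), (4,3) leaves no slack for detours.
Route from (3,2): down to (4,2), right to (4,3), 2× up (reaching (2,3)), 2× left (reaching (2,1)), down to (3,1) — 7 moves in all.
Check: all required cells visited; 7 ≤ 7 moves.

(3,2) -> (4,2) -> (4,3) -> (3,3) -> (2,3) -> (2,2) -> (2,1) -> (3,1)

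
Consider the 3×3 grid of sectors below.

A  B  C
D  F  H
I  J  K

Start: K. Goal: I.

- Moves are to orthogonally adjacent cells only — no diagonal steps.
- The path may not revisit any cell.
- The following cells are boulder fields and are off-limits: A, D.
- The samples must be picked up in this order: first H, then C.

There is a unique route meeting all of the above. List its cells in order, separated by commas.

K, H, C, B, F, J, I

The waypoints must appear in the order H, C, with no cell reused.
Route from K: 2× up (reaching C), left to B, 2× down (reaching J), left to I — 6 moves in all.
Check: order respected (H at step 1, C at step 2).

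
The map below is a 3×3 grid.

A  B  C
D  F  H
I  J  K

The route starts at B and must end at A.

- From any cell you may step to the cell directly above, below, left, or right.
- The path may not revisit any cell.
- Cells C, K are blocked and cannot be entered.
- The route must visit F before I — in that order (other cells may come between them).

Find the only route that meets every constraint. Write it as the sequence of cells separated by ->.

The waypoints must appear in the order F, I, with no cell reused.
Route from B: down 2 to J, left 1 to I, up 2 to A — 5 moves in all.
Check: order respected (F at step 1, I at step 3).

B -> F -> J -> I -> D -> A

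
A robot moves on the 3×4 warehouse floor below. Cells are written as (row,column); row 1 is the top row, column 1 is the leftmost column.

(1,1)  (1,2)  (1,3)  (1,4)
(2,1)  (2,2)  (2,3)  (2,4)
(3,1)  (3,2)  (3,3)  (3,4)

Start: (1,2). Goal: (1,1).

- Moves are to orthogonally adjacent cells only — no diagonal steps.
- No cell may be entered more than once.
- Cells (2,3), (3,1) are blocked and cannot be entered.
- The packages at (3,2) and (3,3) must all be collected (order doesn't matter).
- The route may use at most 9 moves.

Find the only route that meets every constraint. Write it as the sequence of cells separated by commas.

(1,2), (1,3), (1,4), (2,4), (3,4), (3,3), (3,2), (2,2), (2,1), (1,1)

The budget equals the shortest possible length, so every move has to be on a shortest route through the required cells.
Route from (1,2): right 2 to (1,4), down 2 to (3,4), left 2 to (3,2), up 1 to (2,2), left 1 to (2,1), up 1 to (1,1) — 9 moves in all.
Check: all required cells visited; 9 ≤ 9 moves.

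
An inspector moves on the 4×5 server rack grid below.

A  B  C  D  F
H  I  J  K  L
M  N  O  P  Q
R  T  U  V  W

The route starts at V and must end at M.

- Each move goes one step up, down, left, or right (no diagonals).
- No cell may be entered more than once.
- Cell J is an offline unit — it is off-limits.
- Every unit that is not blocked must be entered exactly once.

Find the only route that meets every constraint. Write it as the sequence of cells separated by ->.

V -> W -> Q -> P -> K -> L -> F -> D -> C -> B -> A -> H -> I -> N -> O -> U -> T -> R -> M

Need to visit all 19 open cells exactly once, starting at V and ending at M.
Cell A has only two open neighbours (H and B), so the path must pass straight through it: one of those is the cell it's entered from and the other is where it exits.
Route from V: right to W, up to Q, left to P, up to K, right to L, up to F, 4× left (reaching A), down to H, right to I, down to N, right to O, down to U, 2× left (reaching R), up to M — 18 moves in all.
Check: all 19 open cells covered.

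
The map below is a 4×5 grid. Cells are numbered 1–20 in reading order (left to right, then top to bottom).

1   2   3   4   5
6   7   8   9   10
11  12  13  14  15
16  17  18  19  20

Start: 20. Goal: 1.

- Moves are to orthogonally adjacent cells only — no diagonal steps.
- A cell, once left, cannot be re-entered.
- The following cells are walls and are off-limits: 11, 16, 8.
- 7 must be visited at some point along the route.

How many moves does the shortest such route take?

7

Any route passes through 7 somewhere between 20 and 1. Summing Manhattan distances along the two legs (20 → 7 → 1) gives a lower bound of 5 + 2 = 7 moves.
A route of 7 moves achieves this: 20 → 15 → 14 → 13 → 12 → 7 → 2 → 1.
Since 7 matches the lower bound, it is optimal.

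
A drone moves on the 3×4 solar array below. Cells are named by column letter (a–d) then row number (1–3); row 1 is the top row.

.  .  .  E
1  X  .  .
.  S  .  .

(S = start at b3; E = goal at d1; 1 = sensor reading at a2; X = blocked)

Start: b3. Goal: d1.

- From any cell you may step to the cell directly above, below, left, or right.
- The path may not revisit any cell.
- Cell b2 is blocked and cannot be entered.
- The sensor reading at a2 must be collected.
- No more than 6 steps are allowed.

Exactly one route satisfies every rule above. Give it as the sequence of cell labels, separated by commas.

b3, a3, a2, a1, b1, c1, d1

The budget equals the shortest possible length, so every move has to be on a shortest route through the required cells.
Route from b3: left 1 to a3, up 2 to a1, right 3 to d1 — 6 moves in all.
Check: all required cells visited; 6 ≤ 6 moves.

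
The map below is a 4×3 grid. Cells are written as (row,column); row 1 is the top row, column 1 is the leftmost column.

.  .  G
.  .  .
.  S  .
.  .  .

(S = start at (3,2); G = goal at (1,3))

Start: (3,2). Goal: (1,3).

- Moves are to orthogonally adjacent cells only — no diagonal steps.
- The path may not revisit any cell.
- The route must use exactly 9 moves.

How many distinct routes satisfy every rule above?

Need simple routes of exactly 9 moves from (3,2) to (1,3) (Manhattan distance 3, so 3 moves are spent on a detour and 3 undoing it).
Enumerating: (3,2) (2,2) (2,1) (3,1) (4,1) (4,2) (4,3) (3,3) (2,3) (1,3) | (3,2) (4,2) (4,1) (3,1) (2,1) (1,1) (1,2) (2,2) (2,3) (1,3) | (3,2) (4,2) (4,3) (3,3) (2,3) (2,2) (2,1) (1,1) (1,2) (1,3) | (3,2) (3,1) (4,1) (4,2) (4,3) (3,3) (2,3) (2,2) (1,2) (1,3) | (3,2) (3,3) (4,3) (4,2) (4,1) (3,1) (2,1) (1,1) (1,2) (1,3) | (3,2) (3,3) (4,3) (4,2) (4,1) (3,1) (2,1) (2,2) (1,2) (1,3) | (3,2) (3,3) (4,3) (4,2) (4,1) (3,1) (2,1) (2,2) (2,3) (1,3).
That gives 7 routes.

7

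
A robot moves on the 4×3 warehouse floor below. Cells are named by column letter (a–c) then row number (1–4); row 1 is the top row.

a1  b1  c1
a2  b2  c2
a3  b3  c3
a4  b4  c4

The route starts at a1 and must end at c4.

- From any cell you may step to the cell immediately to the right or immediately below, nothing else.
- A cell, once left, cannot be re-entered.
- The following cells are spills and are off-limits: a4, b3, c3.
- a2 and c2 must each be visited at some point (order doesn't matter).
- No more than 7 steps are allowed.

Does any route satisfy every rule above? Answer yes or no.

no

Right/down moves force the required cells to be taken in the order a2, c2. Every right/down route from c2 to c4 runs into a blocked cell, so that leg cannot be completed.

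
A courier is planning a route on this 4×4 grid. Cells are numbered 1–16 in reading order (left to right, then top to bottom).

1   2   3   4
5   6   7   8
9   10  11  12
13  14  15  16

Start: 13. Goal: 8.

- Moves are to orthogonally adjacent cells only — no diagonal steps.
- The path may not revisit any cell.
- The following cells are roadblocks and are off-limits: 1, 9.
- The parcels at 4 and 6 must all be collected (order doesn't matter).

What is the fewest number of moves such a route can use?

7

Any route passes through 4 and 6 in some order between 13 and 8. Summing Manhattan distances along each leg and taking the cheapest ordering (13 → 6 → 4 → 8) gives a lower bound of 3 + 3 + 1 = 7 moves.
A route of 7 moves achieves this: 13 → 14 → 10 → 6 → 2 → 3 → 4 → 8.
Since 7 matches the lower bound, it is optimal.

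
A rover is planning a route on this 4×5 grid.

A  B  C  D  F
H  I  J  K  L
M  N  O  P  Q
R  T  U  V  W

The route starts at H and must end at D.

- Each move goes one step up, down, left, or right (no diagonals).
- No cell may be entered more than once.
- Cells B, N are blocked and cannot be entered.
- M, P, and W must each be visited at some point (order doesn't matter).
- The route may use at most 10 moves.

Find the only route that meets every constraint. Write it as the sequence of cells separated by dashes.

The budget equals the shortest possible length, so every move has to be on a shortest route through the required cells.
Route from H: 2× down (reaching R), 4× right (reaching W), up to Q, left to P, 2× up (reaching D) — 10 moves in all.
Check: all required cells visited; 10 ≤ 10 moves.

H - M - R - T - U - V - W - Q - P - K - D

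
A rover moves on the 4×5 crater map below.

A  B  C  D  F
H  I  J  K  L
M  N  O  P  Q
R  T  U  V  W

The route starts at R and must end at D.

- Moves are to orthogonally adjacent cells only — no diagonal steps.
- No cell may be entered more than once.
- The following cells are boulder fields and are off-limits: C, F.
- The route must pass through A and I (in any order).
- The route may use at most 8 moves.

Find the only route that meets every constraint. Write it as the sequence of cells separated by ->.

R -> M -> H -> A -> B -> I -> J -> K -> D

Any route must reach A and I and still end at D within 8 moves, so the order of the required stops is forced.
Route from R: up 3 to A, right 1 to B, down 1 to I, right 2 to K, up 1 to D — 8 moves in all.
Check: all required cells visited; 8 ≤ 8 moves.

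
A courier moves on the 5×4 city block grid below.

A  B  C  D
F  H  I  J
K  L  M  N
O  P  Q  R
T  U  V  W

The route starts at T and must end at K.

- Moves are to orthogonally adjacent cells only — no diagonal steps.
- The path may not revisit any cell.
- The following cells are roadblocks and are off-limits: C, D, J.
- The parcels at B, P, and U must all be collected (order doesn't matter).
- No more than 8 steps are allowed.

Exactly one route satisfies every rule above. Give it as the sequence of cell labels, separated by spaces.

T U P L H B A F K

Any route must reach B, P, and U and still end at K within 8 moves, so the order of the required stops is forced.
Route from T: right to U, 4× up (reaching B), left to A, 2× down (reaching K) — 8 moves in all.
Check: all required cells visited; 8 ≤ 8 moves.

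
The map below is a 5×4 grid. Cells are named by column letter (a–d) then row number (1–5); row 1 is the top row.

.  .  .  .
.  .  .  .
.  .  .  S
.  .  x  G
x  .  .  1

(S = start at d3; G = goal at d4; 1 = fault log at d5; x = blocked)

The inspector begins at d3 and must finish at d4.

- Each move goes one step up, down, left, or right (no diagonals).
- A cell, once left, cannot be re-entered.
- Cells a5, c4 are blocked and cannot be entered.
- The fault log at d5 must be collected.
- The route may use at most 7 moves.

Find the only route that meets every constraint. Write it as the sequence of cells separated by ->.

Any route must reach d5 and still end at d4 within 7 moves, so the order of the required stops is forced.
Route from d3: left 2 to b3, down 2 to b5, right 2 to d5, up 1 to d4 — 7 moves in all.
Check: all required cells visited; 7 ≤ 7 moves.

d3 -> c3 -> b3 -> b4 -> b5 -> c5 -> d5 -> d4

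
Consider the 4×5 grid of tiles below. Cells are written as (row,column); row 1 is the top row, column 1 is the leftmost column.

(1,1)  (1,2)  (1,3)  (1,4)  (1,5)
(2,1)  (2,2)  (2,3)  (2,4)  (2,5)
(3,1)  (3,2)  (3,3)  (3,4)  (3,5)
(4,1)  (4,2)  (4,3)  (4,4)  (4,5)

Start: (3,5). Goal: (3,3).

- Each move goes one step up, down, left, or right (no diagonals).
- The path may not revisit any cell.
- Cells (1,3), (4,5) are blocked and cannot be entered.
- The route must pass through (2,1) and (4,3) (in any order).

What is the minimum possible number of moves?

Any route passes through (2,1) and (4,3) in some order between (3,5) and (3,3). Summing Manhattan distances along each leg and taking the cheapest ordering ((3,5) → (4,3) → (2,1) → (3,3)) gives a lower bound of 3 + 4 + 3 = 10 moves.
A route of 10 moves achieves this: (3,5) → (2,5) → (2,4) → (2,3) → (2,2) → (2,1) → (3,1) → (4,1) → (4,2) → (4,3) → (3,3).
Since 10 matches the lower bound, it is optimal.

10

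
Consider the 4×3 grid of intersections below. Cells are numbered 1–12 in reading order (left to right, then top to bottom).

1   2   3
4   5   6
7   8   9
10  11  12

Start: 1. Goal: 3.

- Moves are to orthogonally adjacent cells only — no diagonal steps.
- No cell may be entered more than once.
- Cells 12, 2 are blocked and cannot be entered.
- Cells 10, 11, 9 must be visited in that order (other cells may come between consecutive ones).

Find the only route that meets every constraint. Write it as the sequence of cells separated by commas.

1, 4, 7, 10, 11, 8, 9, 6, 3

The waypoints must appear in the order 10, 11, 9, with no cell reused.
Route from 1: down 3 to 10, right 1 to 11, up 1 to 8, right 1 to 9, up 2 to 3 — 8 moves in all.
Check: order respected (10 at step 3, 11 at step 4, 9 at step 6).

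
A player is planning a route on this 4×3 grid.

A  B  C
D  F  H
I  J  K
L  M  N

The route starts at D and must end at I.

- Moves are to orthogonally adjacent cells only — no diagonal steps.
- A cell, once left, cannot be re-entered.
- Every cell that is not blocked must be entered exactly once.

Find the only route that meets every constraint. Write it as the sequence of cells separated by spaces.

D A B C H F J K N M L I

Need to visit all 12 open cells exactly once, starting at D and ending at I.
Cell N has only two open neighbours (K and M), so the path must pass straight through it: one of those is the cell it's entered from and the other is where it exits.
Route from D: up to A, 2× right (reaching C), down to H, left to F, down to J, right to K, down to N, 2× left (reaching L), up to I — 11 moves in all.
Check: all 12 open cells covered.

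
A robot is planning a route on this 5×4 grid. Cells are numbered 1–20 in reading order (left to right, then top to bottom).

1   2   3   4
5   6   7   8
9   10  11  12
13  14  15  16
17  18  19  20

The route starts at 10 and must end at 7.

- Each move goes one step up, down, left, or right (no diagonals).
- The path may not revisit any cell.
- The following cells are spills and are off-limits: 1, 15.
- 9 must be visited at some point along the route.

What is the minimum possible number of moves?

Any route passes through 9 somewhere between 10 and 7. Summing Manhattan distances along the two legs (10 → 9 → 7) gives a lower bound of 1 + 3 = 4 moves.
A route of 4 moves achieves this: 10 → 9 → 5 → 6 → 7.
Since 4 matches the lower bound, it is optimal.

4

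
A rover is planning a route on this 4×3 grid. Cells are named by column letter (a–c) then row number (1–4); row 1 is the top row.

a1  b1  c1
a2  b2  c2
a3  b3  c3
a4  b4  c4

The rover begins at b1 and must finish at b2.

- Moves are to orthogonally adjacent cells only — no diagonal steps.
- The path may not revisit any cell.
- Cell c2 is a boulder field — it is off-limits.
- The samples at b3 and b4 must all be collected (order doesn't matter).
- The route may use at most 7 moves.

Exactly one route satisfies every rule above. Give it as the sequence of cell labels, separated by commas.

b1, a1, a2, a3, a4, b4, b3, b2

The budget equals the shortest possible length, so every move has to be on a shortest route through the required cells.
Route from b1: left to a1, 3× down (reaching a4), right to b4, 2× up (reaching b2) — 7 moves in all.
Check: all required cells visited; 7 ≤ 7 moves.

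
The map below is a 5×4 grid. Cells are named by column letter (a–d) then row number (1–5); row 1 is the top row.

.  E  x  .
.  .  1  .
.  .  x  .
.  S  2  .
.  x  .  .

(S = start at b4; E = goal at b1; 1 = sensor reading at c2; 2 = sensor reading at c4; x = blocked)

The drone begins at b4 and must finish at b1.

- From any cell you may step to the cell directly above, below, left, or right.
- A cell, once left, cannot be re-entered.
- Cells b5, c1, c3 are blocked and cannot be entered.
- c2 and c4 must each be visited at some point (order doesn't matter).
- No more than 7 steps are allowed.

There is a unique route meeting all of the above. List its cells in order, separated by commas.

b4, c4, d4, d3, d2, c2, b2, b1

The 7-move cap with required stops at c2, c4 leaves no slack for detours.
Route from b4: right 2 to d4, up 2 to d2, left 2 to b2, up 1 to b1 — 7 moves in all.
Check: all required cells visited; 7 ≤ 7 moves.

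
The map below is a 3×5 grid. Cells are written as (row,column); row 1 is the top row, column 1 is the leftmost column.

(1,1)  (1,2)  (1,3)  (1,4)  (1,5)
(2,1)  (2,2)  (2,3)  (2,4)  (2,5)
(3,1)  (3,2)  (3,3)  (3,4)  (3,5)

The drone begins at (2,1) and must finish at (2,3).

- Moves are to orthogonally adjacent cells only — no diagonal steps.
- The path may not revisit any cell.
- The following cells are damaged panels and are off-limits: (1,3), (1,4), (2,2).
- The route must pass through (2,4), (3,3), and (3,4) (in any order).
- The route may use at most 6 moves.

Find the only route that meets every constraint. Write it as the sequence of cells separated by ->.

(2,1) -> (3,1) -> (3,2) -> (3,3) -> (3,4) -> (2,4) -> (2,3)

Any route must reach (2,4), (3,3), and (3,4) and still end at (2,3) within 6 moves, so the order of the required stops is forced.
Route from (2,1): down to (3,1), 3× right (reaching (3,4)), up to (2,4), left to (2,3) — 6 moves in all.
Check: all required cells visited; 6 ≤ 6 moves.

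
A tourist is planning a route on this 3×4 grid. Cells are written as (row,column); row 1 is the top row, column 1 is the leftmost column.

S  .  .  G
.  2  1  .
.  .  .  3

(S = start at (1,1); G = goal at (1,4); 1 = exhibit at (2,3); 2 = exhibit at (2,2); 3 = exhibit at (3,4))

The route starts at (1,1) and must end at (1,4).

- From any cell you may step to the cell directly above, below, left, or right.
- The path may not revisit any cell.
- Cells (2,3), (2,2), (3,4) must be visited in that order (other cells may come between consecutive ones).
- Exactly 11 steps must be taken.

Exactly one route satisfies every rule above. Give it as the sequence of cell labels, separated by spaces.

The waypoints must appear in the order (2,3), (2,2), (3,4), with no cell reused.
Route from (1,1): right 2 to (1,3), down 1 to (2,3), left 2 to (2,1), down 1 to (3,1), right 3 to (3,4), up 2 to (1,4) — 11 moves in all.
Check: order respected (1 at step 3, 2 at step 4, 3 at step 9); 11 moves as required.

(1,1) (1,2) (1,3) (2,3) (2,2) (2,1) (3,1) (3,2) (3,3) (3,4) (2,4) (1,4)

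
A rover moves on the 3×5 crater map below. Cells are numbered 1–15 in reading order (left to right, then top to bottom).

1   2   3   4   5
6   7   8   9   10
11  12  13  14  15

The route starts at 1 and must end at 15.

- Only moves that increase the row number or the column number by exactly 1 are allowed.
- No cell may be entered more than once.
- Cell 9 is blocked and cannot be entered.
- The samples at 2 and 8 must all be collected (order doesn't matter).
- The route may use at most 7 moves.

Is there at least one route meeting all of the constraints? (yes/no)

yes

One route that works: 1 → 2 → 7 → 8 → 13 → 14 → 15.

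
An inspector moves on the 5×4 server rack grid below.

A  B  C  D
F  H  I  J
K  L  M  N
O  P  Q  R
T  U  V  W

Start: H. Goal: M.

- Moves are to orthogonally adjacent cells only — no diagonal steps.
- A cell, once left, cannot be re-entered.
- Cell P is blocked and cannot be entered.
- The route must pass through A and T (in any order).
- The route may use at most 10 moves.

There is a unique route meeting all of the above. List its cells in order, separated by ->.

H -> B -> A -> F -> K -> O -> T -> U -> V -> Q -> M

Any route must reach A and T and still end at M within 10 moves, so the order of the required stops is forced.
Route from H: up to B, left to A, 4× down (reaching T), 2× right (reaching V), 2× up (reaching M) — 10 moves in all.
Check: all required cells visited; 10 ≤ 10 moves.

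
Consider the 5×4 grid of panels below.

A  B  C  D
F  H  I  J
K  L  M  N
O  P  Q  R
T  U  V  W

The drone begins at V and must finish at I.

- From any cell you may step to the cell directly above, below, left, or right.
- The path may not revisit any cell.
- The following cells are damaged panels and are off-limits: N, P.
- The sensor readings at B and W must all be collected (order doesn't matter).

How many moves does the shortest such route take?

Any route passes through B and W in some order between V and I. Summing Manhattan distances along each leg and taking the cheapest ordering (V → W → B → I) gives a lower bound of 1 + 6 + 2 = 9 moves.
A route of 9 moves achieves this: V → W → R → Q → M → L → H → B → C → I.
Since 9 matches the lower bound, it is optimal.

9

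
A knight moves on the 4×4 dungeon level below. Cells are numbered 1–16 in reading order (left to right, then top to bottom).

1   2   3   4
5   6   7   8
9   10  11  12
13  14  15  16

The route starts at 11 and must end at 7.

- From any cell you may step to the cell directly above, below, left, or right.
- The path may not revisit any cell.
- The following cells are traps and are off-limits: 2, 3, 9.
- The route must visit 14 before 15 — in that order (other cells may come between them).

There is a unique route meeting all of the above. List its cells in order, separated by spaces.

The waypoints must appear in the order 14, 15, with no cell reused.
Route from 11: left 1 to 10, down 1 to 14, right 2 to 16, up 2 to 8, left 1 to 7 — 7 moves in all.
Check: order respected (14 at step 2, 15 at step 3).

11 10 14 15 16 12 8 7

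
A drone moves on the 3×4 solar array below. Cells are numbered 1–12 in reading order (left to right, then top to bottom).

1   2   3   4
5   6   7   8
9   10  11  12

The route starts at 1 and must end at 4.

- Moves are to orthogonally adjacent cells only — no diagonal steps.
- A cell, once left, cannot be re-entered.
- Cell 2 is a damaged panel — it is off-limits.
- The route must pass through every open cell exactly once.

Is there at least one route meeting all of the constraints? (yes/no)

no

Colour the cells like a checkerboard: each orthogonal step flips colour, so a Hamiltonian route alternates colours. Here there are 6 cells of one colour and 5 of the other, with start on the opposite colour to the goal — the counts and endpoints can't be arranged into an alternating sequence of length 11, so no Hamiltonian route exists.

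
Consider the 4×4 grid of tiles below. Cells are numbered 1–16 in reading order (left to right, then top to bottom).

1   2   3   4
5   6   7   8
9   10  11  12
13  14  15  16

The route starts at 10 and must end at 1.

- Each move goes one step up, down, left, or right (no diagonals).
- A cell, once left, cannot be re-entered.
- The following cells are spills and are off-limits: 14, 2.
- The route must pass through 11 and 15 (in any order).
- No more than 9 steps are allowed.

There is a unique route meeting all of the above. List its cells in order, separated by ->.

Any route must reach 11 and 15 and still end at 1 within 9 moves, so the order of the required stops is forced.
Route from 10: right 1 to 11, down 1 to 15, right 1 to 16, up 2 to 8, left 3 to 5, up 1 to 1 — 9 moves in all.
Check: all required cells visited; 9 ≤ 9 moves.

10 -> 11 -> 15 -> 16 -> 12 -> 8 -> 7 -> 6 -> 5 -> 1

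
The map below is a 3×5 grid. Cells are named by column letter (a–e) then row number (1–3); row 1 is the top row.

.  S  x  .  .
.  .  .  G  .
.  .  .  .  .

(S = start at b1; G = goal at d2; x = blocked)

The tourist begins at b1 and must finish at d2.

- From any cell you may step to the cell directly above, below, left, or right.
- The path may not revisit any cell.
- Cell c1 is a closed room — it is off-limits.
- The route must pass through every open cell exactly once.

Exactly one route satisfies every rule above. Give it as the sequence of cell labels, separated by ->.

Need to visit all 14 open cells exactly once, starting at b1 and ending at d2.
Cell d1 has only two open neighbours (d2 and e1), so the path must pass straight through it: one of those is the cell it's entered from and the other is where it exits.
Route from b1: left to a1, 2× down (reaching a3), right to b3, up to b2, right to c2, down to c3, 2× right (reaching e3), 2× up (reaching e1), left to d1, down to d2 — 13 moves in all.
Check: all 14 open cells covered.

b1 -> a1 -> a2 -> a3 -> b3 -> b2 -> c2 -> c3 -> d3 -> e3 -> e2 -> e1 -> d1 -> d2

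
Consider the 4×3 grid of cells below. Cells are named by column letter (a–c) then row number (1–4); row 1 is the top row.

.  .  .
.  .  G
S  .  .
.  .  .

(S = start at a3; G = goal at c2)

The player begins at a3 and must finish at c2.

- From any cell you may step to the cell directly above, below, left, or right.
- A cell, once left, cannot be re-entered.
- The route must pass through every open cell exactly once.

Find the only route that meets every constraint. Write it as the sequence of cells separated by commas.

a3, a4, b4, c4, c3, b3, b2, a2, a1, b1, c1, c2

Need to visit all 12 open cells exactly once, starting at a3 and ending at c2.
Cell a4 has only two open neighbours (a3 and b4), so the path must pass straight through it: one of those is the cell it's entered from and the other is where it exits.
Route from a3: down to a4, 2× right (reaching c4), up to c3, left to b3, up to b2, left to a2, up to a1, 2× right (reaching c1), down to c2 — 11 moves in all.
Check: all 12 open cells covered.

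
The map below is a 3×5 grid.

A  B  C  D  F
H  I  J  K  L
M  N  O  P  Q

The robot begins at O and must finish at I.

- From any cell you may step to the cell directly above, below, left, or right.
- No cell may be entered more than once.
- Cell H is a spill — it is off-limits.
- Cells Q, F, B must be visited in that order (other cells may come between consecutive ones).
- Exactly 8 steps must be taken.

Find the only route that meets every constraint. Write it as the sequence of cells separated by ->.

The waypoints must appear in the order Q, F, B, with no cell reused.
Route from O: right 2 to Q, up 2 to F, left 3 to B, down 1 to I — 8 moves in all.
Check: order respected (Q at step 2, F at step 4, B at step 7); 8 moves as required.

O -> P -> Q -> L -> F -> D -> C -> B -> I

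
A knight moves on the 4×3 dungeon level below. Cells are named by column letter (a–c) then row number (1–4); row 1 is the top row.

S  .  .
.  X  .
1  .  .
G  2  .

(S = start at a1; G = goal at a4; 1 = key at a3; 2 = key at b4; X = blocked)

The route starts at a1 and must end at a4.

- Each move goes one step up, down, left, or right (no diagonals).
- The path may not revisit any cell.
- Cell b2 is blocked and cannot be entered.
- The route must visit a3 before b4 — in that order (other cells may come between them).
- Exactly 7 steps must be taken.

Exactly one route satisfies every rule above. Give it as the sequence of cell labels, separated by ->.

a1 -> a2 -> a3 -> b3 -> c3 -> c4 -> b4 -> a4

The waypoints must appear in the order a3, b4, with no cell reused.
Route from a1: 2× down (reaching a3), 2× right (reaching c3), down to c4, 2× left (reaching a4) — 7 moves in all.
Check: order respected (1 at step 2, 2 at step 6); 7 moves as required.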